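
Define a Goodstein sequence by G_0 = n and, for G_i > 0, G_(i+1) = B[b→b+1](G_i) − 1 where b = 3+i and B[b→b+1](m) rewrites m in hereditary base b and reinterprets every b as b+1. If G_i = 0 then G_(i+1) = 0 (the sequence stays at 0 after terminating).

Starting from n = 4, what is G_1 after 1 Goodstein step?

i=0: 4 = 3 + 1 (b=3); 3→4: 4 + 1 = 5; 5−1 = 4
i=1: 4 = 4 (b=4); 4→5: 5 = 5; 5−1 = 4

4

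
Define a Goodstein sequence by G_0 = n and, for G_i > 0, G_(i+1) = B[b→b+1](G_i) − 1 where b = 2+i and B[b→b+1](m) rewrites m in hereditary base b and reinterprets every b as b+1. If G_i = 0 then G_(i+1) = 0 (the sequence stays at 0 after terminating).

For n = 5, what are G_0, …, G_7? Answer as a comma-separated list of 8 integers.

(0) 5|_2 = 2^2 + 1 ↦ 3^3 + 1|_3 = 28 ⇒ 27
(1) 27|_3 = 3^3 ↦ 4^4|_4 = 256 ⇒ 255
(2) 255|_4 = 3·4^3 + 3·4^2 + 3·4 + 3 ↦ 3·5^3 + 3·5^2 + 3·5 + 3|_5 = 468 ⇒ 467
(3) 467|_5 = 3·5^3 + 3·5^2 + 3·5 + 2 ↦ 3·6^3 + 3·6^2 + 3·6 + 2|_6 = 776 ⇒ 775
(4) 775|_6 = 3·6^3 + 3·6^2 + 3·6 + 1 ↦ 3·7^3 + 3·7^2 + 3·7 + 1|_7 = 1198 ⇒ 1197
(5) 1197|_7 = 3·7^3 + 3·7^2 + 3·7 ↦ 3·8^3 + 3·8^2 + 3·8|_8 = 1752 ⇒ 1751
(6) 1751|_8 = 3·8^3 + 3·8^2 + 2·8 + 7 ↦ 3·9^3 + 3·9^2 + 2·9 + 7|_9 = 2455 ⇒ 2454

5, 27, 255, 467, 775, 1197, 1751, 2454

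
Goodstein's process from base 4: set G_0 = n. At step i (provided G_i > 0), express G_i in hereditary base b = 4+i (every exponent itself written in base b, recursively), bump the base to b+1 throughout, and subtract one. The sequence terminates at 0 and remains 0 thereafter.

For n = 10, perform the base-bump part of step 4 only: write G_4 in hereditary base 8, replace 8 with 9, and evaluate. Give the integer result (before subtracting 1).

(0) 10|_4 = 2·4 + 2 ↦ 2·5 + 2|_5 = 12 ⇒ 11
(1) 11|_5 = 2·5 + 1 ↦ 2·6 + 1|_6 = 13 ⇒ 12
(2) 12|_6 = 2·6 ↦ 2·7|_7 = 14 ⇒ 13
(3) 13|_7 = 7 + 6 ↦ 8 + 6|_8 = 14 ⇒ 13
(4) 13|_8 = 8 + 5 ↦ 9 + 5|_9 = 14 ⇒ 13

14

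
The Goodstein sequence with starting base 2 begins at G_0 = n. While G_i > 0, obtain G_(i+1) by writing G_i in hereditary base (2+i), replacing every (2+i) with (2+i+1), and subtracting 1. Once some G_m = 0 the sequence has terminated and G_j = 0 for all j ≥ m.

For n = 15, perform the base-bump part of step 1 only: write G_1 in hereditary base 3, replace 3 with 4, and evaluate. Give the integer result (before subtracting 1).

i=0: 15 = 2^(2 + 1) + 2^2 + 2 + 1 (b=2); 2→3: 3^(3 + 1) + 3^3 + 3 + 1 = 112; 112−1 = 111
i=1: 111 = 3^(3 + 1) + 3^3 + 3 (b=3); 3→4: 4^(4 + 1) + 4^4 + 4 = 1284; 1284−1 = 1283

1284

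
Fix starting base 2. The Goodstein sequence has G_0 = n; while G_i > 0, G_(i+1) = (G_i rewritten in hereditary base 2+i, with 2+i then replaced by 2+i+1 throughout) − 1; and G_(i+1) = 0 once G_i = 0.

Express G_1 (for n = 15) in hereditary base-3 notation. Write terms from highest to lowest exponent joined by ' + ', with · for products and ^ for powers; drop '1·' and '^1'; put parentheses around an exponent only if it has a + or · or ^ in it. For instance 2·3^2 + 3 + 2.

[0] 15 ≡ 2^(2 + 1) + 2^2 + 2 + 1 (base 2). Lift 3: 112. −1: 111.
[1] 111 ≡ 3^(3 + 1) + 3^3 + 3 (base 3). Lift 4: 1284. −1: 1283.

3^(3 + 1) + 3^3 + 3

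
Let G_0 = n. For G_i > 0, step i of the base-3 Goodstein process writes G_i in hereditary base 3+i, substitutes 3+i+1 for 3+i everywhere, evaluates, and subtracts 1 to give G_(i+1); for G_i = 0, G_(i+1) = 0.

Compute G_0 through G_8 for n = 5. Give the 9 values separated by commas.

5, 5, 5, 5, 4, 3, 2, 1, 0

5 —HB3→ 3 + 2 —bump→ 4 + 2 = 6 —(−1)→ 5
5 —HB4→ 4 + 1 —bump→ 5 + 1 = 6 —(−1)→ 5
5 —HB5→ 5 —bump→ 6 = 6 —(−1)→ 5
5 —HB6→ 5 —bump→ 5 = 5 —(−1)→ 4
4 —HB7→ 4 —bump→ 4 = 4 —(−1)→ 3
3 —HB8→ 3 —bump→ 3 = 3 —(−1)→ 2
2 —HB9→ 2 —bump→ 2 = 2 —(−1)→ 1
1 —HB10→ 1 —bump→ 1 = 1 —(−1)→ 0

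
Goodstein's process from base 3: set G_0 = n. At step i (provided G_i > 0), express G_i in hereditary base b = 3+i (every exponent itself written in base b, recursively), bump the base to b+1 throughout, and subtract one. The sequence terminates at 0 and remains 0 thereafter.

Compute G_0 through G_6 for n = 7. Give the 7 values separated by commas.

7, 8, 9, 9, 9, 9, 9

i=0: 7 = 2·3 + 1 (b=3); 3→4: 2·4 + 1 = 9; 9−1 = 8
i=1: 8 = 2·4 (b=4); 4→5: 2·5 = 10; 10−1 = 9
i=2: 9 = 5 + 4 (b=5); 5→6: 6 + 4 = 10; 10−1 = 9
i=3: 9 = 6 + 3 (b=6); 6→7: 7 + 3 = 10; 10−1 = 9
i=4: 9 = 7 + 2 (b=7); 7→8: 8 + 2 = 10; 10−1 = 9
i=5: 9 = 8 + 1 (b=8); 8→9: 9 + 1 = 10; 10−1 = 9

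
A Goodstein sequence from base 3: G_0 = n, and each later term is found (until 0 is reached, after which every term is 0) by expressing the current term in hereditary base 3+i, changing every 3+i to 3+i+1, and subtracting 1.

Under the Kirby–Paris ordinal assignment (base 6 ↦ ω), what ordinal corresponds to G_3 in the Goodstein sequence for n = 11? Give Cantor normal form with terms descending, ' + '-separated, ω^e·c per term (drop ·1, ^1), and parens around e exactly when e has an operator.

ω·5 + 5

step 0: 11 = 3^2 + 2; sub 4 for 3: 4^2 + 2; = 18; G_1 = 18−1 = 17
step 1: 17 = 4^2 + 1; sub 5 for 4: 5^2 + 1; = 26; G_2 = 26−1 = 25
step 2: 25 = 5^2; sub 6 for 5: 6^2; = 36; G_3 = 36−1 = 35
step 3: 35 = 5·6 + 5; sub 7 for 6: 5·7 + 5; = 40; G_4 = 40−1 = 39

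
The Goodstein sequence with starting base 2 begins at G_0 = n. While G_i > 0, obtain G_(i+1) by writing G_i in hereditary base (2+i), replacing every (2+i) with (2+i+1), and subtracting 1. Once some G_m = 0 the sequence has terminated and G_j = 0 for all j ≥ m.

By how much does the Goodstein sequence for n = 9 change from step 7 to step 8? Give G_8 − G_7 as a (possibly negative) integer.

28837739404

G_0 = 9. HB_2(9) = 2^(2 + 1) + 1. Bump = 82. G_1 = 81.
G_1 = 81. HB_3(81) = 3^(3 + 1). Bump = 1024. G_2 = 1023.
G_2 = 1023. HB_4(1023) = 3·4^4 + 3·4^3 + 3·4^2 + 3·4 + 3. Bump = 9843. G_3 = 9842.
G_3 = 9842. HB_5(9842) = 3·5^5 + 3·5^3 + 3·5^2 + 3·5 + 2. Bump = 140744. G_4 = 140743.
G_4 = 140743. HB_6(140743) = 3·6^6 + 3·6^3 + 3·6^2 + 3·6 + 1. Bump = 2471827. G_5 = 2471826.
G_5 = 2471826. HB_7(2471826) = 3·7^7 + 3·7^3 + 3·7^2 + 3·7. Bump = 50333400. G_6 = 50333399.
G_6 = 50333399. HB_8(50333399) = 3·8^8 + 3·8^3 + 3·8^2 + 2·8 + 7. Bump = 1162263922. G_7 = 1162263921.
G_7 = 1162263921. HB_9(1162263921) = 3·9^9 + 3·9^3 + 3·9^2 + 2·9 + 6. Bump = 30000003326. G_8 = 30000003325.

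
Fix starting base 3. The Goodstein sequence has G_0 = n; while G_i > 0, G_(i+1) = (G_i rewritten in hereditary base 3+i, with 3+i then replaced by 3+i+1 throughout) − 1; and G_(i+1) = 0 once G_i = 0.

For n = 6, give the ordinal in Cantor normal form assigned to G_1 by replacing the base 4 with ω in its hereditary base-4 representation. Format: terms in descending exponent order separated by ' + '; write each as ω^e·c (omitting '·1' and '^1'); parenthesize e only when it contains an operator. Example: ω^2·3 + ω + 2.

[0] 6 ≡ 2·3 (base 3). Lift 4: 8. −1: 7.
[1] 7 ≡ 4 + 3 (base 4). Lift 5: 8. −1: 7.

ω + 3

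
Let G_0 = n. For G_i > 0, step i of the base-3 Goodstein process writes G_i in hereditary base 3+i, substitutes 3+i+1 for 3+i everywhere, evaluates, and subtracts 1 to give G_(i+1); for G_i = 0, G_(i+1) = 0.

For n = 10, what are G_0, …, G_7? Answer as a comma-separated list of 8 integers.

10 —HB3→ 3^2 + 1 —bump→ 4^2 + 1 = 17 —(−1)→ 16
16 —HB4→ 4^2 —bump→ 5^2 = 25 —(−1)→ 24
24 —HB5→ 4·5 + 4 —bump→ 4·6 + 4 = 28 —(−1)→ 27
27 —HB6→ 4·6 + 3 —bump→ 4·7 + 3 = 31 —(−1)→ 30
30 —HB7→ 4·7 + 2 —bump→ 4·8 + 2 = 34 —(−1)→ 33
33 —HB8→ 4·8 + 1 —bump→ 4·9 + 1 = 37 —(−1)→ 36
36 —HB9→ 4·9 —bump→ 4·10 = 40 —(−1)→ 39

10, 16, 24, 27, 30, 33, 36, 39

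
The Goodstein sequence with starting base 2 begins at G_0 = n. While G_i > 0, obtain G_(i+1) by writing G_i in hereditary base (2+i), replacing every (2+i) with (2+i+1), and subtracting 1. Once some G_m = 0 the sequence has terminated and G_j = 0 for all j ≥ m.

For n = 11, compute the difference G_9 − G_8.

base 2: 11 = 2^(2 + 1) + 2 + 1; at 3: 3^(3 + 1) + 3 + 1 = 85; next = 84
base 3: 84 = 3^(3 + 1) + 3; at 4: 4^(4 + 1) + 4 = 1028; next = 1027
base 4: 1027 = 4^(4 + 1) + 3; at 5: 5^(5 + 1) + 3 = 15628; next = 15627
base 5: 15627 = 5^(5 + 1) + 2; at 6: 6^(6 + 1) + 2 = 279938; next = 279937
base 6: 279937 = 6^(6 + 1) + 1; at 7: 7^(7 + 1) + 1 = 5764802; next = 5764801
base 7: 5764801 = 7^(7 + 1); at 8: 8^(8 + 1) = 134217728; next = 134217727
base 8: 134217727 = 7·8^8 + 7·8^7 + 7·8^6 + 7·8^5 + 7·8^4 + 7·8^3 + 7·8^2 + 7·8 + 7; at 9: 7·9^9 + 7·9^7 + 7·9^6 + 7·9^5 + 7·9^4 + 7·9^3 + 7·9^2 + 7·9 + 7 = 2749609303; next = 2749609302
base 9: 2749609302 = 7·9^9 + 7·9^7 + 7·9^6 + 7·9^5 + 7·9^4 + 7·9^3 + 7·9^2 + 7·9 + 6; at 10: 7·10^10 + 7·10^7 + 7·10^6 + 7·10^5 + 7·10^4 + 7·10^3 + 7·10^2 + 7·10 + 6 = 70077777776; next = 70077777775
base 10: 70077777775 = 7·10^10 + 7·10^7 + 7·10^6 + 7·10^5 + 7·10^4 + 7·10^3 + 7·10^2 + 7·10 + 5; at 11: 7·11^11 + 7·11^7 + 7·11^6 + 7·11^5 + 7·11^4 + 7·11^3 + 7·11^2 + 7·11 + 5 = 1997331745491; next = 1997331745490

1927253967715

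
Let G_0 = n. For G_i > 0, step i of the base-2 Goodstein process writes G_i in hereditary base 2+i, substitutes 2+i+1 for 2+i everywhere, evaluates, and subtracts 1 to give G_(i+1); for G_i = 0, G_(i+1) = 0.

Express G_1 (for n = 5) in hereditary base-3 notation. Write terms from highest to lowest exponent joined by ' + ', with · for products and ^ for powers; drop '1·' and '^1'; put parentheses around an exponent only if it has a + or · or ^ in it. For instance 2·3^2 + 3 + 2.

step 0: 5 = 2^2 + 1; sub 3 for 2: 3^3 + 1; = 28; G_1 = 28−1 = 27
step 1: 27 = 3^3; sub 4 for 3: 4^4; = 256; G_2 = 256−1 = 255

3^3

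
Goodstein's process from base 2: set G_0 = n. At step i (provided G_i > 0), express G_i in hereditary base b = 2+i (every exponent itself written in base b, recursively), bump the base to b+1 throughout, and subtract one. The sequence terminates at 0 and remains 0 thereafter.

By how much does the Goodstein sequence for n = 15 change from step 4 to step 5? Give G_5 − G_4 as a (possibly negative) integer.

6261751

G_0 = 15. HB_2(15) = 2^(2 + 1) + 2^2 + 2 + 1. Bump = 112. G_1 = 111.
G_1 = 111. HB_3(111) = 3^(3 + 1) + 3^3 + 3. Bump = 1284. G_2 = 1283.
G_2 = 1283. HB_4(1283) = 4^(4 + 1) + 4^4 + 3. Bump = 18753. G_3 = 18752.
G_3 = 18752. HB_5(18752) = 5^(5 + 1) + 5^5 + 2. Bump = 326594. G_4 = 326593.
G_4 = 326593. HB_6(326593) = 6^(6 + 1) + 6^6 + 1. Bump = 6588345. G_5 = 6588344.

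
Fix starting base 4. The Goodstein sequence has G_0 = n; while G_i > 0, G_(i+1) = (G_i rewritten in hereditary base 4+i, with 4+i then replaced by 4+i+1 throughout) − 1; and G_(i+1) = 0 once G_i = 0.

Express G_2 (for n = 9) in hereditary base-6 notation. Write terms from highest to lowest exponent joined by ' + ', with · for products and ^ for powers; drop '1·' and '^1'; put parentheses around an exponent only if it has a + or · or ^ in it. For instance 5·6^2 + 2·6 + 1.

base 4: 9 = 2·4 + 1; at 5: 2·5 + 1 = 11; next = 10
base 5: 10 = 2·5; at 6: 2·6 = 12; next = 11

6 + 5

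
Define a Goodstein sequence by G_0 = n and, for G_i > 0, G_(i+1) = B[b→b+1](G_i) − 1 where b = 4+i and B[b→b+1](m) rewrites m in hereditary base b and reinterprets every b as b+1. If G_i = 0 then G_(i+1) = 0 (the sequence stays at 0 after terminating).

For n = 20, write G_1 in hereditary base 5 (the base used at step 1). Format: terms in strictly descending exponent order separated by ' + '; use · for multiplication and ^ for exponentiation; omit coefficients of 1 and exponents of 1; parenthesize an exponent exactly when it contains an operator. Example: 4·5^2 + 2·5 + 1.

5^2 + 4

base 4: 20 = 4^2 + 4; at 5: 5^2 + 5 = 30; next = 29
base 5: 29 = 5^2 + 4; at 6: 6^2 + 4 = 40; next = 39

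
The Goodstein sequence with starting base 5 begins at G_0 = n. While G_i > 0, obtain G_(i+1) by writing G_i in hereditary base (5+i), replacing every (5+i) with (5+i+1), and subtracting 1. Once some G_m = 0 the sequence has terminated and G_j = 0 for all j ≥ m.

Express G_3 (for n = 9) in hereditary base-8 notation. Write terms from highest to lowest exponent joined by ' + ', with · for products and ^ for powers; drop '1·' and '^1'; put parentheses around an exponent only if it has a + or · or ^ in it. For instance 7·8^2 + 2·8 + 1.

base 5: 9 = 5 + 4; at 6: 6 + 4 = 10; next = 9
base 6: 9 = 6 + 3; at 7: 7 + 3 = 10; next = 9
base 7: 9 = 7 + 2; at 8: 8 + 2 = 10; next = 9
base 8: 9 = 8 + 1; at 9: 9 + 1 = 10; next = 9

8 + 1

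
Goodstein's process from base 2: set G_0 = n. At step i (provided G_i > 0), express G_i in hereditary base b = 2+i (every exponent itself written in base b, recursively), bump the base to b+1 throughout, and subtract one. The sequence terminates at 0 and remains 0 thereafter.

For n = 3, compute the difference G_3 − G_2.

-1

(0) 3|_2 = 2 + 1 ↦ 3 + 1|_3 = 4 ⇒ 3
(1) 3|_3 = 3 ↦ 4|_4 = 4 ⇒ 3
(2) 3|_4 = 3 ↦ 3|_5 = 3 ⇒ 2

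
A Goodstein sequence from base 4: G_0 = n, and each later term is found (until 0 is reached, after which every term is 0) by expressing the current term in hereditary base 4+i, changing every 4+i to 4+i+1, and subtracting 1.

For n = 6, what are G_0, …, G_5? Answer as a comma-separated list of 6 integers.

6, 6, 6, 6, 5, 4

[0] 6 ≡ 4 + 2 (base 4). Lift 5: 7. −1: 6.
[1] 6 ≡ 5 + 1 (base 5). Lift 6: 7. −1: 6.
[2] 6 ≡ 6 (base 6). Lift 7: 7. −1: 6.
[3] 6 ≡ 6 (base 7). Lift 8: 6. −1: 5.
[4] 5 ≡ 5 (base 8). Lift 9: 5. −1: 4.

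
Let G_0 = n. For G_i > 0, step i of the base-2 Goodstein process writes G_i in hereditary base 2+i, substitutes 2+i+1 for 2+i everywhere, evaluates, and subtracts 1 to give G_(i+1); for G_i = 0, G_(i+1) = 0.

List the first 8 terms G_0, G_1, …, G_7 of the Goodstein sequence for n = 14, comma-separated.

14, 110, 1281, 18750, 326591, 5862840, 134404971, 3487116548

G_0=14  [base 2] 2^(2 + 1) + 2^2 + 2  →[2↦3]→  3^(3 + 1) + 3^3 + 3 = 111  −1 ⇒ G_1=110
G_1=110  [base 3] 3^(3 + 1) + 3^3 + 2  →[3↦4]→  4^(4 + 1) + 4^4 + 2 = 1282  −1 ⇒ G_2=1281
G_2=1281  [base 4] 4^(4 + 1) + 4^4 + 1  →[4↦5]→  5^(5 + 1) + 5^5 + 1 = 18751  −1 ⇒ G_3=18750
G_3=18750  [base 5] 5^(5 + 1) + 5^5  →[5↦6]→  6^(6 + 1) + 6^6 = 326592  −1 ⇒ G_4=326591
G_4=326591  [base 6] 6^(6 + 1) + 5·6^5 + 5·6^4 + 5·6^3 + 5·6^2 + 5·6 + 5  →[6↦7]→  7^(7 + 1) + 5·7^5 + 5·7^4 + 5·7^3 + 5·7^2 + 5·7 + 5 = 5862841  −1 ⇒ G_5=5862840
G_5=5862840  [base 7] 7^(7 + 1) + 5·7^5 + 5·7^4 + 5·7^3 + 5·7^2 + 5·7 + 4  →[7↦8]→  8^(8 + 1) + 5·8^5 + 5·8^4 + 5·8^3 + 5·8^2 + 5·8 + 4 = 134404972  −1 ⇒ G_6=134404971
G_6=134404971  [base 8] 8^(8 + 1) + 5·8^5 + 5·8^4 + 5·8^3 + 5·8^2 + 5·8 + 3  →[8↦9]→  9^(9 + 1) + 5·9^5 + 5·9^4 + 5·9^3 + 5·9^2 + 5·9 + 3 = 3487116549  −1 ⇒ G_7=3487116548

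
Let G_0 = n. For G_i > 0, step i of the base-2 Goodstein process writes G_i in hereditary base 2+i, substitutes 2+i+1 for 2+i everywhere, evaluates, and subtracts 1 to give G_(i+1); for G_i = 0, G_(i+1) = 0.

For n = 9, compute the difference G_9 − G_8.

825935012890

[0] 9 ≡ 2^(2 + 1) + 1 (base 2). Lift 3: 82. −1: 81.
[1] 81 ≡ 3^(3 + 1) (base 3). Lift 4: 1024. −1: 1023.
[2] 1023 ≡ 3·4^4 + 3·4^3 + 3·4^2 + 3·4 + 3 (base 4). Lift 5: 9843. −1: 9842.
[3] 9842 ≡ 3·5^5 + 3·5^3 + 3·5^2 + 3·5 + 2 (base 5). Lift 6: 140744. −1: 140743.
[4] 140743 ≡ 3·6^6 + 3·6^3 + 3·6^2 + 3·6 + 1 (base 6). Lift 7: 2471827. −1: 2471826.
[5] 2471826 ≡ 3·7^7 + 3·7^3 + 3·7^2 + 3·7 (base 7). Lift 8: 50333400. −1: 50333399.
[6] 50333399 ≡ 3·8^8 + 3·8^3 + 3·8^2 + 2·8 + 7 (base 8). Lift 9: 1162263922. −1: 1162263921.
[7] 1162263921 ≡ 3·9^9 + 3·9^3 + 3·9^2 + 2·9 + 6 (base 9). Lift 10: 30000003326. −1: 30000003325.
[8] 30000003325 ≡ 3·10^10 + 3·10^3 + 3·10^2 + 2·10 + 5 (base 10). Lift 11: 855935016216. −1: 855935016215.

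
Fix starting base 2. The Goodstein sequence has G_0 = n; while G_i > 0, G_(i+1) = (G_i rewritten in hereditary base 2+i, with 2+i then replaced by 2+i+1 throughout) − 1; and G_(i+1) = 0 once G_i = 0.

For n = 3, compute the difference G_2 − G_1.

(0) 3|_2 = 2 + 1 ↦ 3 + 1|_3 = 4 ⇒ 3
(1) 3|_3 = 3 ↦ 4|_4 = 4 ⇒ 3

0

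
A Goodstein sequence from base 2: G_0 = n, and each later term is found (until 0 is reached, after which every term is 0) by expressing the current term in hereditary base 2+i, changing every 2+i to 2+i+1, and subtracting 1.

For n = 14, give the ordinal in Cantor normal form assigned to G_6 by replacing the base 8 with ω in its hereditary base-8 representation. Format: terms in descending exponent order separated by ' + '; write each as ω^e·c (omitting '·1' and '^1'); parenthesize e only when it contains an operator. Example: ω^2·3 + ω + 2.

ω^(ω + 1) + ω^5·5 + ω^4·5 + ω^3·5 + ω^2·5 + ω·5 + 3

14 —HB2→ 2^(2 + 1) + 2^2 + 2 —bump→ 3^(3 + 1) + 3^3 + 3 = 111 —(−1)→ 110
110 —HB3→ 3^(3 + 1) + 3^3 + 2 —bump→ 4^(4 + 1) + 4^4 + 2 = 1282 —(−1)→ 1281
1281 —HB4→ 4^(4 + 1) + 4^4 + 1 —bump→ 5^(5 + 1) + 5^5 + 1 = 18751 —(−1)→ 18750
18750 —HB5→ 5^(5 + 1) + 5^5 —bump→ 6^(6 + 1) + 6^6 = 326592 —(−1)→ 326591
326591 —HB6→ 6^(6 + 1) + 5·6^5 + 5·6^4 + 5·6^3 + 5·6^2 + 5·6 + 5 —bump→ 7^(7 + 1) + 5·7^5 + 5·7^4 + 5·7^3 + 5·7^2 + 5·7 + 5 = 5862841 —(−1)→ 5862840
5862840 —HB7→ 7^(7 + 1) + 5·7^5 + 5·7^4 + 5·7^3 + 5·7^2 + 5·7 + 4 —bump→ 8^(8 + 1) + 5·8^5 + 5·8^4 + 5·8^3 + 5·8^2 + 5·8 + 4 = 134404972 —(−1)→ 134404971
134404971 —HB8→ 8^(8 + 1) + 5·8^5 + 5·8^4 + 5·8^3 + 5·8^2 + 5·8 + 3 —bump→ 9^(9 + 1) + 5·9^5 + 5·9^4 + 5·9^3 + 5·9^2 + 5·9 + 3 = 3487116549 —(−1)→ 3487116548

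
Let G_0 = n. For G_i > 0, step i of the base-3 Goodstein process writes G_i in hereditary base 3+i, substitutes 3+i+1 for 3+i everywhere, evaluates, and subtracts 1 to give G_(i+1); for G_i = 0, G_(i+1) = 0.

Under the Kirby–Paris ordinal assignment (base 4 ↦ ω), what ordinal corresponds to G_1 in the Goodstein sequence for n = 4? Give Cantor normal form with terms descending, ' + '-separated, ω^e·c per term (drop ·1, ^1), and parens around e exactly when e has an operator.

G_0 = 4. HB_3(4) = 3 + 1. Bump = 5. G_1 = 4.
G_1 = 4. HB_4(4) = 4. Bump = 5. G_2 = 4.

ω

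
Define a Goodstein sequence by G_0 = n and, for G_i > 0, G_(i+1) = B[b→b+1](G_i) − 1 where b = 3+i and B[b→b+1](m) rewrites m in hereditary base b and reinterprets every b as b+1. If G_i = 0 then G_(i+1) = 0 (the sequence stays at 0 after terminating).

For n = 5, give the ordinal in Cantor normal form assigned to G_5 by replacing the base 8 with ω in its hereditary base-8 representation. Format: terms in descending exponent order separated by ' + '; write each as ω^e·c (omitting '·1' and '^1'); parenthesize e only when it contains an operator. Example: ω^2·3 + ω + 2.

base 3: 5 = 3 + 2; at 4: 4 + 2 = 6; next = 5
base 4: 5 = 4 + 1; at 5: 5 + 1 = 6; next = 5
base 5: 5 = 5; at 6: 6 = 6; next = 5
base 6: 5 = 5; at 7: 5 = 5; next = 4
base 7: 4 = 4; at 8: 4 = 4; next = 3
base 8: 3 = 3; at 9: 3 = 3; next = 2

3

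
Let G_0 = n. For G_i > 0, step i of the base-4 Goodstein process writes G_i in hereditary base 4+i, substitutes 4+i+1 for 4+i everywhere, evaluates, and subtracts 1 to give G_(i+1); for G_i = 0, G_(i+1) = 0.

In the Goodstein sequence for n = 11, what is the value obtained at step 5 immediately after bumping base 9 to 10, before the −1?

G_0=11  [base 4] 2·4 + 3  →[4↦5]→  2·5 + 3 = 13  −1 ⇒ G_1=12
G_1=12  [base 5] 2·5 + 2  →[5↦6]→  2·6 + 2 = 14  −1 ⇒ G_2=13
G_2=13  [base 6] 2·6 + 1  →[6↦7]→  2·7 + 1 = 15  −1 ⇒ G_3=14
G_3=14  [base 7] 2·7  →[7↦8]→  2·8 = 16  −1 ⇒ G_4=15
G_4=15  [base 8] 8 + 7  →[8↦9]→  9 + 7 = 16  −1 ⇒ G_5=15
G_5=15  [base 9] 9 + 6  →[9↦10]→  10 + 6 = 16  −1 ⇒ G_6=15

16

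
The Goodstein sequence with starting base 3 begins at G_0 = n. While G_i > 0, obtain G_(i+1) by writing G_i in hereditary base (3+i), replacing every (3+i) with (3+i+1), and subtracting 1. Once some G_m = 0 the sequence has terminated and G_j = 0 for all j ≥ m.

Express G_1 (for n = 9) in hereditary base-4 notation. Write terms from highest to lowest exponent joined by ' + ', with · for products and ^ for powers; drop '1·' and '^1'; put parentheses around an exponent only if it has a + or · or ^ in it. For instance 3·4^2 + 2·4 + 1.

base 3: 9 = 3^2; at 4: 4^2 = 16; next = 15
base 4: 15 = 3·4 + 3; at 5: 3·5 + 3 = 18; next = 17

3·4 + 3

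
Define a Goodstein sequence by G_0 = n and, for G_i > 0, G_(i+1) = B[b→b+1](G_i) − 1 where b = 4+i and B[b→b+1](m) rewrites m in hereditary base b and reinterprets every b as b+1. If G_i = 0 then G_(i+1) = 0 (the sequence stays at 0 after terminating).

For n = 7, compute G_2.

7

G_0 = 7. HB_4(7) = 4 + 3. Bump = 8. G_1 = 7.
G_1 = 7. HB_5(7) = 5 + 2. Bump = 8. G_2 = 7.
G_2 = 7. HB_6(7) = 6 + 1. Bump = 8. G_3 = 7.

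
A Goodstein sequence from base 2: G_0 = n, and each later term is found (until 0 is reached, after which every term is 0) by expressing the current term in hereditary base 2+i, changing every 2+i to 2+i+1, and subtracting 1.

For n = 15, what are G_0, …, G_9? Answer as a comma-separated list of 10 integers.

15, 111, 1283, 18752, 326593, 6588344, 150994943, 3524450280, 100077777775, 3138578427934

[0] 15 ≡ 2^(2 + 1) + 2^2 + 2 + 1 (base 2). Lift 3: 112. −1: 111.
[1] 111 ≡ 3^(3 + 1) + 3^3 + 3 (base 3). Lift 4: 1284. −1: 1283.
[2] 1283 ≡ 4^(4 + 1) + 4^4 + 3 (base 4). Lift 5: 18753. −1: 18752.
[3] 18752 ≡ 5^(5 + 1) + 5^5 + 2 (base 5). Lift 6: 326594. −1: 326593.
[4] 326593 ≡ 6^(6 + 1) + 6^6 + 1 (base 6). Lift 7: 6588345. −1: 6588344.
[5] 6588344 ≡ 7^(7 + 1) + 7^7 (base 7). Lift 8: 150994944. −1: 150994943.
[6] 150994943 ≡ 8^(8 + 1) + 7·8^7 + 7·8^6 + 7·8^5 + 7·8^4 + 7·8^3 + 7·8^2 + 7·8 + 7 (base 8). Lift 9: 3524450281. −1: 3524450280.
[7] 3524450280 ≡ 9^(9 + 1) + 7·9^7 + 7·9^6 + 7·9^5 + 7·9^4 + 7·9^3 + 7·9^2 + 7·9 + 6 (base 9). Lift 10: 100077777776. −1: 100077777775.
[8] 100077777775 ≡ 10^(10 + 1) + 7·10^7 + 7·10^6 + 7·10^5 + 7·10^4 + 7·10^3 + 7·10^2 + 7·10 + 5 (base 10). Lift 11: 3138578427935. −1: 3138578427934.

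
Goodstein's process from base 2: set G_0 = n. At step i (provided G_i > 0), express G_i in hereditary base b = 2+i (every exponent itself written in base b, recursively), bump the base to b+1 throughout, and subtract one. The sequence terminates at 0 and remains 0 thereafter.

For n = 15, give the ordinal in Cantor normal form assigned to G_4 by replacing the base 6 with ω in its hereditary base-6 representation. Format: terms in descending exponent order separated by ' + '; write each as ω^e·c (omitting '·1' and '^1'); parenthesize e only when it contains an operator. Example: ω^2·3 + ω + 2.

i=0: 15 = 2^(2 + 1) + 2^2 + 2 + 1 (b=2); 2→3: 3^(3 + 1) + 3^3 + 3 + 1 = 112; 112−1 = 111
i=1: 111 = 3^(3 + 1) + 3^3 + 3 (b=3); 3→4: 4^(4 + 1) + 4^4 + 4 = 1284; 1284−1 = 1283
i=2: 1283 = 4^(4 + 1) + 4^4 + 3 (b=4); 4→5: 5^(5 + 1) + 5^5 + 3 = 18753; 18753−1 = 18752
i=3: 18752 = 5^(5 + 1) + 5^5 + 2 (b=5); 5→6: 6^(6 + 1) + 6^6 + 2 = 326594; 326594−1 = 326593
i=4: 326593 = 6^(6 + 1) + 6^6 + 1 (b=6); 6→7: 7^(7 + 1) + 7^7 + 1 = 6588345; 6588345−1 = 6588344

ω^(ω + 1) + ω^ω + 1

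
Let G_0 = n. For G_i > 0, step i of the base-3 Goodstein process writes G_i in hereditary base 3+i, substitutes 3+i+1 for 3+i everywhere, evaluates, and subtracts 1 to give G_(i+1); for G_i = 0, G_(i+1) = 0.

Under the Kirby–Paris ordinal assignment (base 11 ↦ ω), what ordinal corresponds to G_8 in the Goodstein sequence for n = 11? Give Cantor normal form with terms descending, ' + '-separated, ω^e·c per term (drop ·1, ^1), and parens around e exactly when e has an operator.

(0) 11|_3 = 3^2 + 2 ↦ 4^2 + 2|_4 = 18 ⇒ 17
(1) 17|_4 = 4^2 + 1 ↦ 5^2 + 1|_5 = 26 ⇒ 25
(2) 25|_5 = 5^2 ↦ 6^2|_6 = 36 ⇒ 35
(3) 35|_6 = 5·6 + 5 ↦ 5·7 + 5|_7 = 40 ⇒ 39
(4) 39|_7 = 5·7 + 4 ↦ 5·8 + 4|_8 = 44 ⇒ 43
(5) 43|_8 = 5·8 + 3 ↦ 5·9 + 3|_9 = 48 ⇒ 47
(6) 47|_9 = 5·9 + 2 ↦ 5·10 + 2|_10 = 52 ⇒ 51
(7) 51|_10 = 5·10 + 1 ↦ 5·11 + 1|_11 = 56 ⇒ 55
(8) 55|_11 = 5·11 ↦ 5·12|_12 = 60 ⇒ 59

ω·5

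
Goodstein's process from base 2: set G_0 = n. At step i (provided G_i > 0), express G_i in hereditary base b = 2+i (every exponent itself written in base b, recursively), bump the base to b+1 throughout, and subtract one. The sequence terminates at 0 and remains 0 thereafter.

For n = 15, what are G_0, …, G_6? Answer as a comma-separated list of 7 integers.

base 2: 15 = 2^(2 + 1) + 2^2 + 2 + 1; at 3: 3^(3 + 1) + 3^3 + 3 + 1 = 112; next = 111
base 3: 111 = 3^(3 + 1) + 3^3 + 3; at 4: 4^(4 + 1) + 4^4 + 4 = 1284; next = 1283
base 4: 1283 = 4^(4 + 1) + 4^4 + 3; at 5: 5^(5 + 1) + 5^5 + 3 = 18753; next = 18752
base 5: 18752 = 5^(5 + 1) + 5^5 + 2; at 6: 6^(6 + 1) + 6^6 + 2 = 326594; next = 326593
base 6: 326593 = 6^(6 + 1) + 6^6 + 1; at 7: 7^(7 + 1) + 7^7 + 1 = 6588345; next = 6588344
base 7: 6588344 = 7^(7 + 1) + 7^7; at 8: 8^(8 + 1) + 8^8 = 150994944; next = 150994943

15, 111, 1283, 18752, 326593, 6588344, 150994943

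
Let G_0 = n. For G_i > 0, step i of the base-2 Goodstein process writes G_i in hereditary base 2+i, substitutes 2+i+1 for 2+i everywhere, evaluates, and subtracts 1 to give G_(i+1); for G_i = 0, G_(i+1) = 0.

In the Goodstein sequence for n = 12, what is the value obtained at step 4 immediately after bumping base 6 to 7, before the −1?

G_0 = 12. HB_2(12) = 2^(2 + 1) + 2^2. Bump = 108. G_1 = 107.
G_1 = 107. HB_3(107) = 3^(3 + 1) + 2·3^2 + 2·3 + 2. Bump = 1066. G_2 = 1065.
G_2 = 1065. HB_4(1065) = 4^(4 + 1) + 2·4^2 + 2·4 + 1. Bump = 15686. G_3 = 15685.
G_3 = 15685. HB_5(15685) = 5^(5 + 1) + 2·5^2 + 2·5. Bump = 280020. G_4 = 280019.
G_4 = 280019. HB_6(280019) = 6^(6 + 1) + 2·6^2 + 6 + 5. Bump = 5764911. G_5 = 5764910.

5764911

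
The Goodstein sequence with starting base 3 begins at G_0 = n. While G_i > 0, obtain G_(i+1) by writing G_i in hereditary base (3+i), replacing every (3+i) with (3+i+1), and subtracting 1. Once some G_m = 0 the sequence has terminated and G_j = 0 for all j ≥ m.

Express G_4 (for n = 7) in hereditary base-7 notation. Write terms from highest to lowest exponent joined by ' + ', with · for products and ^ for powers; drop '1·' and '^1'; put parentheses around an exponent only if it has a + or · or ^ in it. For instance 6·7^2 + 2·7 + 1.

base 3: 7 = 2·3 + 1; at 4: 2·4 + 1 = 9; next = 8
base 4: 8 = 2·4; at 5: 2·5 = 10; next = 9
base 5: 9 = 5 + 4; at 6: 6 + 4 = 10; next = 9
base 6: 9 = 6 + 3; at 7: 7 + 3 = 10; next = 9
base 7: 9 = 7 + 2; at 8: 8 + 2 = 10; next = 9

7 + 2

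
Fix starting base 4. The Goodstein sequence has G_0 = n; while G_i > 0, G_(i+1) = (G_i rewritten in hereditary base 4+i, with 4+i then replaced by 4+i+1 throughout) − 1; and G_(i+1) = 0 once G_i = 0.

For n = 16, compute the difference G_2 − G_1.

3

[0] 16 ≡ 4^2 (base 4). Lift 5: 25. −1: 24.
[1] 24 ≡ 4·5 + 4 (base 5). Lift 6: 28. −1: 27.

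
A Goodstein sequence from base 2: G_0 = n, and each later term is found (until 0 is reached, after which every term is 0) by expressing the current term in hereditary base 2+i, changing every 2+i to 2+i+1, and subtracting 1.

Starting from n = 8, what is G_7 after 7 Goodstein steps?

774841151

base 2: 8 = 2^(2 + 1); at 3: 3^(3 + 1) = 81; next = 80
base 3: 80 = 2·3^3 + 2·3^2 + 2·3 + 2; at 4: 2·4^4 + 2·4^2 + 2·4 + 2 = 554; next = 553
base 4: 553 = 2·4^4 + 2·4^2 + 2·4 + 1; at 5: 2·5^5 + 2·5^2 + 2·5 + 1 = 6311; next = 6310
base 5: 6310 = 2·5^5 + 2·5^2 + 2·5; at 6: 2·6^6 + 2·6^2 + 2·6 = 93396; next = 93395
base 6: 93395 = 2·6^6 + 2·6^2 + 6 + 5; at 7: 2·7^7 + 2·7^2 + 7 + 5 = 1647196; next = 1647195
base 7: 1647195 = 2·7^7 + 2·7^2 + 7 + 4; at 8: 2·8^8 + 2·8^2 + 8 + 4 = 33554572; next = 33554571
base 8: 33554571 = 2·8^8 + 2·8^2 + 8 + 3; at 9: 2·9^9 + 2·9^2 + 9 + 3 = 774841152; next = 774841151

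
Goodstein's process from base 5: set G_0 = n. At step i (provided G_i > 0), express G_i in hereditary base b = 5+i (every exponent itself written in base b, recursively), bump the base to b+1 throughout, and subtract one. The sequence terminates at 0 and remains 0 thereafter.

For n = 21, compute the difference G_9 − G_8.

2

G_0 = 21. HB_5(21) = 4·5 + 1. Bump = 25. G_1 = 24.
G_1 = 24. HB_6(24) = 4·6. Bump = 28. G_2 = 27.
G_2 = 27. HB_7(27) = 3·7 + 6. Bump = 30. G_3 = 29.
G_3 = 29. HB_8(29) = 3·8 + 5. Bump = 32. G_4 = 31.
G_4 = 31. HB_9(31) = 3·9 + 4. Bump = 34. G_5 = 33.
G_5 = 33. HB_10(33) = 3·10 + 3. Bump = 36. G_6 = 35.
G_6 = 35. HB_11(35) = 3·11 + 2. Bump = 38. G_7 = 37.
G_7 = 37. HB_12(37) = 3·12 + 1. Bump = 40. G_8 = 39.
G_8 = 39. HB_13(39) = 3·13. Bump = 42. G_9 = 41.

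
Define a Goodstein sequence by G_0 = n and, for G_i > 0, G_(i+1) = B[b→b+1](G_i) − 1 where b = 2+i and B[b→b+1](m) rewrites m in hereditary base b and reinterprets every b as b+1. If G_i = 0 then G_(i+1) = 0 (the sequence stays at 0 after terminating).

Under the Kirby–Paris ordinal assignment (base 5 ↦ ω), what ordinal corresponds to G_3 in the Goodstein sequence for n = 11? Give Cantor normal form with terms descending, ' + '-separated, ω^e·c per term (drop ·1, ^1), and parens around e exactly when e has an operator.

ω^(ω + 1) + 2

[0] 11 ≡ 2^(2 + 1) + 2 + 1 (base 2). Lift 3: 85. −1: 84.
[1] 84 ≡ 3^(3 + 1) + 3 (base 3). Lift 4: 1028. −1: 1027.
[2] 1027 ≡ 4^(4 + 1) + 3 (base 4). Lift 5: 15628. −1: 15627.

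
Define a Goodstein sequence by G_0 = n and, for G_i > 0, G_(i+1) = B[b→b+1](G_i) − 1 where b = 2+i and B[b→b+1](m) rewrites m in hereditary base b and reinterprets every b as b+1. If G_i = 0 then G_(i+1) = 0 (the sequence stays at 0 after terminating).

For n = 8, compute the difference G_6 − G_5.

31907376

8 —HB2→ 2^(2 + 1) —bump→ 3^(3 + 1) = 81 —(−1)→ 80
80 —HB3→ 2·3^3 + 2·3^2 + 2·3 + 2 —bump→ 2·4^4 + 2·4^2 + 2·4 + 2 = 554 —(−1)→ 553
553 —HB4→ 2·4^4 + 2·4^2 + 2·4 + 1 —bump→ 2·5^5 + 2·5^2 + 2·5 + 1 = 6311 —(−1)→ 6310
6310 —HB5→ 2·5^5 + 2·5^2 + 2·5 —bump→ 2·6^6 + 2·6^2 + 2·6 = 93396 —(−1)→ 93395
93395 —HB6→ 2·6^6 + 2·6^2 + 6 + 5 —bump→ 2·7^7 + 2·7^2 + 7 + 5 = 1647196 —(−1)→ 1647195
1647195 —HB7→ 2·7^7 + 2·7^2 + 7 + 4 —bump→ 2·8^8 + 2·8^2 + 8 + 4 = 33554572 —(−1)→ 33554571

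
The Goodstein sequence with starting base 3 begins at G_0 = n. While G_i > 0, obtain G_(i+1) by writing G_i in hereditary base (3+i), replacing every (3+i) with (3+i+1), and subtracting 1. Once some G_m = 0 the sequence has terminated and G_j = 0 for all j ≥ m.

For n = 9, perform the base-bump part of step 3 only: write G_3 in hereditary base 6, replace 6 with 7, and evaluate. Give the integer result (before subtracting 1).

G_0 = 9. HB_3(9) = 3^2. Bump = 16. G_1 = 15.
G_1 = 15. HB_4(15) = 3·4 + 3. Bump = 18. G_2 = 17.
G_2 = 17. HB_5(17) = 3·5 + 2. Bump = 20. G_3 = 19.
G_3 = 19. HB_6(19) = 3·6 + 1. Bump = 22. G_4 = 21.

22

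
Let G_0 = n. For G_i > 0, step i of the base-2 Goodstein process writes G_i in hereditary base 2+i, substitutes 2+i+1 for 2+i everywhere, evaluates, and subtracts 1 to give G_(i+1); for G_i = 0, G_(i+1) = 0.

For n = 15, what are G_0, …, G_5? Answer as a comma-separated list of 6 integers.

15, 111, 1283, 18752, 326593, 6588344

(0) 15|_2 = 2^(2 + 1) + 2^2 + 2 + 1 ↦ 3^(3 + 1) + 3^3 + 3 + 1|_3 = 112 ⇒ 111
(1) 111|_3 = 3^(3 + 1) + 3^3 + 3 ↦ 4^(4 + 1) + 4^4 + 4|_4 = 1284 ⇒ 1283
(2) 1283|_4 = 4^(4 + 1) + 4^4 + 3 ↦ 5^(5 + 1) + 5^5 + 3|_5 = 18753 ⇒ 18752
(3) 18752|_5 = 5^(5 + 1) + 5^5 + 2 ↦ 6^(6 + 1) + 6^6 + 2|_6 = 326594 ⇒ 326593
(4) 326593|_6 = 6^(6 + 1) + 6^6 + 1 ↦ 7^(7 + 1) + 7^7 + 1|_7 = 6588345 ⇒ 6588344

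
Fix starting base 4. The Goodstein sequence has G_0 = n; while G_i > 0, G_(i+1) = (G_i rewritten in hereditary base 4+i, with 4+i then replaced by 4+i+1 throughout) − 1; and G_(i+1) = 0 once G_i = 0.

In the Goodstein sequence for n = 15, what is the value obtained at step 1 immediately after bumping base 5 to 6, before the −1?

20

step 0: 15 = 3·4 + 3; sub 5 for 4: 3·5 + 3; = 18; G_1 = 18−1 = 17
step 1: 17 = 3·5 + 2; sub 6 for 5: 3·6 + 2; = 20; G_2 = 20−1 = 19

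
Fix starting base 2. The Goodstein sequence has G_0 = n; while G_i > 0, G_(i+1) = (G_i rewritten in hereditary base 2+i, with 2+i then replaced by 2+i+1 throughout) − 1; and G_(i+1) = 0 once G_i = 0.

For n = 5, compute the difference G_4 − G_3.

308

G_0=5  [base 2] 2^2 + 1  →[2↦3]→  3^3 + 1 = 28  −1 ⇒ G_1=27
G_1=27  [base 3] 3^3  →[3↦4]→  4^4 = 256  −1 ⇒ G_2=255
G_2=255  [base 4] 3·4^3 + 3·4^2 + 3·4 + 3  →[4↦5]→  3·5^3 + 3·5^2 + 3·5 + 3 = 468  −1 ⇒ G_3=467
G_3=467  [base 5] 3·5^3 + 3·5^2 + 3·5 + 2  →[5↦6]→  3·6^3 + 3·6^2 + 3·6 + 2 = 776  −1 ⇒ G_4=775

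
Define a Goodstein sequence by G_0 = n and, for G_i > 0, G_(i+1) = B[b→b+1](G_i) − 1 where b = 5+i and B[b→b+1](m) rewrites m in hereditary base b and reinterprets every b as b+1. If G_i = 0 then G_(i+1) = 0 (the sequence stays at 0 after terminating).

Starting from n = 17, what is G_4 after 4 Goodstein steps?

[0] 17 ≡ 3·5 + 2 (base 5). Lift 6: 20. −1: 19.
[1] 19 ≡ 3·6 + 1 (base 6). Lift 7: 22. −1: 21.
[2] 21 ≡ 3·7 (base 7). Lift 8: 24. −1: 23.
[3] 23 ≡ 2·8 + 7 (base 8). Lift 9: 25. −1: 24.
[4] 24 ≡ 2·9 + 6 (base 9). Lift 10: 26. −1: 25.

24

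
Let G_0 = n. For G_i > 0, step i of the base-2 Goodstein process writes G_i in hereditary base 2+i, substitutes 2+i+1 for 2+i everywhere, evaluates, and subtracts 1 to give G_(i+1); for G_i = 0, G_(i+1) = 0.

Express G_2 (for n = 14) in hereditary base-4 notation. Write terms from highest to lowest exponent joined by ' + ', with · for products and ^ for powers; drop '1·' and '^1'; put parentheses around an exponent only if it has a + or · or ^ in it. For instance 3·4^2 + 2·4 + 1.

i=0: 14 = 2^(2 + 1) + 2^2 + 2 (b=2); 2→3: 3^(3 + 1) + 3^3 + 3 = 111; 111−1 = 110
i=1: 110 = 3^(3 + 1) + 3^3 + 2 (b=3); 3→4: 4^(4 + 1) + 4^4 + 2 = 1282; 1282−1 = 1281
i=2: 1281 = 4^(4 + 1) + 4^4 + 1 (b=4); 4→5: 5^(5 + 1) + 5^5 + 1 = 18751; 18751−1 = 18750

4^(4 + 1) + 4^4 + 1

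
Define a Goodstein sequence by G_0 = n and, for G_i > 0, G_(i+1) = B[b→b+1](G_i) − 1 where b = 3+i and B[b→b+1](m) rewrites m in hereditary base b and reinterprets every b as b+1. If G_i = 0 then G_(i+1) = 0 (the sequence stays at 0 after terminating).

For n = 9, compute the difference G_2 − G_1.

2

9 —HB3→ 3^2 —bump→ 4^2 = 16 —(−1)→ 15
15 —HB4→ 3·4 + 3 —bump→ 3·5 + 3 = 18 —(−1)→ 17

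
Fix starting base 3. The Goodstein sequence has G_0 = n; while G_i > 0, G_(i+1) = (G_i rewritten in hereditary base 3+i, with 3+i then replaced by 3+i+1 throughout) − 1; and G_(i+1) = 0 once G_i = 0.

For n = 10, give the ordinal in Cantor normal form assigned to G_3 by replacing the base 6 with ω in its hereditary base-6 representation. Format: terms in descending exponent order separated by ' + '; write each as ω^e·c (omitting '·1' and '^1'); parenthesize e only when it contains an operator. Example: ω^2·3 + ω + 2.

ω·4 + 3

step 0: 10 = 3^2 + 1; sub 4 for 3: 4^2 + 1; = 17; G_1 = 17−1 = 16
step 1: 16 = 4^2; sub 5 for 4: 5^2; = 25; G_2 = 25−1 = 24
step 2: 24 = 4·5 + 4; sub 6 for 5: 4·6 + 4; = 28; G_3 = 28−1 = 27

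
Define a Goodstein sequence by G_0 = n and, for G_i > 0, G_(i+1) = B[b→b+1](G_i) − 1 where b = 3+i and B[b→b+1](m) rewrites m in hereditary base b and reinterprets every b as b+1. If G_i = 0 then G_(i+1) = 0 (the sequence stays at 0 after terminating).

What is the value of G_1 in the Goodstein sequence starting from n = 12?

G_0=12  [base 3] 3^2 + 3  →[3↦4]→  4^2 + 4 = 20  −1 ⇒ G_1=19
G_1=19  [base 4] 4^2 + 3  →[4↦5]→  5^2 + 3 = 28  −1 ⇒ G_2=27

19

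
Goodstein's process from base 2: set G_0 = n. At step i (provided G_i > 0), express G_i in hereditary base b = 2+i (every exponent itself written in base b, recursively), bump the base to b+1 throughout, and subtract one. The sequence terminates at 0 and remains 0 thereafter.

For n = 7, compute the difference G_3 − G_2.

2868

G_0 = 7. HB_2(7) = 2^2 + 2 + 1. Bump = 31. G_1 = 30.
G_1 = 30. HB_3(30) = 3^3 + 3. Bump = 260. G_2 = 259.
G_2 = 259. HB_4(259) = 4^4 + 3. Bump = 3128. G_3 = 3127.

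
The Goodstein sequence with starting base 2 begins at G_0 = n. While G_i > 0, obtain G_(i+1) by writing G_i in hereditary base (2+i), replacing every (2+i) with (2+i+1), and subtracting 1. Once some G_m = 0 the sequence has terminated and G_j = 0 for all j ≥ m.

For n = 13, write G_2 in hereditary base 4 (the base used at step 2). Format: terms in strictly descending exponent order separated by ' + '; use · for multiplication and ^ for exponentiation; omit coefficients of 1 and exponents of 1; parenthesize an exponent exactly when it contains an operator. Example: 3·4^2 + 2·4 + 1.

13 —HB2→ 2^(2 + 1) + 2^2 + 1 —bump→ 3^(3 + 1) + 3^3 + 1 = 109 —(−1)→ 108
108 —HB3→ 3^(3 + 1) + 3^3 —bump→ 4^(4 + 1) + 4^4 = 1280 —(−1)→ 1279
1279 —HB4→ 4^(4 + 1) + 3·4^3 + 3·4^2 + 3·4 + 3 —bump→ 5^(5 + 1) + 3·5^3 + 3·5^2 + 3·5 + 3 = 16093 —(−1)→ 16092

4^(4 + 1) + 3·4^3 + 3·4^2 + 3·4 + 3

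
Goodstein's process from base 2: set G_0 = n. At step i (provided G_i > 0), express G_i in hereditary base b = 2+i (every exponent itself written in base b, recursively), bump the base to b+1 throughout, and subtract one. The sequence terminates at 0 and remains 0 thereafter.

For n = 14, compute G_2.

step 0: 14 = 2^(2 + 1) + 2^2 + 2; sub 3 for 2: 3^(3 + 1) + 3^3 + 3; = 111; G_1 = 111−1 = 110
step 1: 110 = 3^(3 + 1) + 3^3 + 2; sub 4 for 3: 4^(4 + 1) + 4^4 + 2; = 1282; G_2 = 1282−1 = 1281

1281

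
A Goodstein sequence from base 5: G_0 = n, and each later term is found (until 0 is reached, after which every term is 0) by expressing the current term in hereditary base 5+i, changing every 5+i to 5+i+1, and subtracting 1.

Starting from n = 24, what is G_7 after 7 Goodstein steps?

43

step 0: 24 = 4·5 + 4; sub 6 for 5: 4·6 + 4; = 28; G_1 = 28−1 = 27
step 1: 27 = 4·6 + 3; sub 7 for 6: 4·7 + 3; = 31; G_2 = 31−1 = 30
step 2: 30 = 4·7 + 2; sub 8 for 7: 4·8 + 2; = 34; G_3 = 34−1 = 33
step 3: 33 = 4·8 + 1; sub 9 for 8: 4·9 + 1; = 37; G_4 = 37−1 = 36
step 4: 36 = 4·9; sub 10 for 9: 4·10; = 40; G_5 = 40−1 = 39
step 5: 39 = 3·10 + 9; sub 11 for 10: 3·11 + 9; = 42; G_6 = 42−1 = 41
step 6: 41 = 3·11 + 8; sub 12 for 11: 3·12 + 8; = 44; G_7 = 44−1 = 43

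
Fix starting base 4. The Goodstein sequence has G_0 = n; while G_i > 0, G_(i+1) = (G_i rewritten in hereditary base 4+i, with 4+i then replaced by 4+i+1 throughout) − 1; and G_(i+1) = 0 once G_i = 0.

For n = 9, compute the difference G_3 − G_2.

i=0: 9 = 2·4 + 1 (b=4); 4→5: 2·5 + 1 = 11; 11−1 = 10
i=1: 10 = 2·5 (b=5); 5→6: 2·6 = 12; 12−1 = 11
i=2: 11 = 6 + 5 (b=6); 6→7: 7 + 5 = 12; 12−1 = 11

0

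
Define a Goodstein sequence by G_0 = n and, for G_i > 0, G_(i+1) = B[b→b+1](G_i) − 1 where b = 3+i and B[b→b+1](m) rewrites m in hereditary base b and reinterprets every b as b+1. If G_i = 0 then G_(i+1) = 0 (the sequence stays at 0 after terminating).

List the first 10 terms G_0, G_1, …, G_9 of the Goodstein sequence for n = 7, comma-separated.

7, 8, 9, 9, 9, 9, 9, 9, 8, 7

base 3: 7 = 2·3 + 1; at 4: 2·4 + 1 = 9; next = 8
base 4: 8 = 2·4; at 5: 2·5 = 10; next = 9
base 5: 9 = 5 + 4; at 6: 6 + 4 = 10; next = 9
base 6: 9 = 6 + 3; at 7: 7 + 3 = 10; next = 9
base 7: 9 = 7 + 2; at 8: 8 + 2 = 10; next = 9
base 8: 9 = 8 + 1; at 9: 9 + 1 = 10; next = 9
base 9: 9 = 9; at 10: 10 = 10; next = 9
base 10: 9 = 9; at 11: 9 = 9; next = 8
base 11: 8 = 8; at 12: 8 = 8; next = 7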